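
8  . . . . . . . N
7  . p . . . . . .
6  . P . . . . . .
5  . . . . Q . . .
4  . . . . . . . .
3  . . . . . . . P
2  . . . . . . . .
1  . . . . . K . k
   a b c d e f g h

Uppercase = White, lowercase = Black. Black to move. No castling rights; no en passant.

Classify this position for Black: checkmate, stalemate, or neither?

Black to move; black king on h1.
In check: no.
King squares — g1: attacked by Kf1; g2: attacked by Kf1; h2: attacked by Qe5.
Legal moves for Black: none.
Not in check and no legal moves → stalemate.

stalemate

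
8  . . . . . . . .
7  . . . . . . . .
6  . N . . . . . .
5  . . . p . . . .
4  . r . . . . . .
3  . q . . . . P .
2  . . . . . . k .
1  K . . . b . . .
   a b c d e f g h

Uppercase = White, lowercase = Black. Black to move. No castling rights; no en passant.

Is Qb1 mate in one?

yes

After Qb1: white king on a1; in check: yes, from the black queen on b1.
King squares — b1: attacked by Rb4; a2: attacked by Qb1; b2: attacked by Qb1.
White has no legal moves → checkmate.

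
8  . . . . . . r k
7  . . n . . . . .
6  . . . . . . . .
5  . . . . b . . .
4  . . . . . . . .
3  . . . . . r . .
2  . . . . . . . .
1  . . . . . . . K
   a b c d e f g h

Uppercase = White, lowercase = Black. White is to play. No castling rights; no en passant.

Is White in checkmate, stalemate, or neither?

White to move; white king on h1.
In check: no.
King squares — g1: attacked by Rg8; g2: attacked by Rg8; h2: attacked by Be5.
Legal moves for White: none.
Not in check and no legal moves → stalemate.

stalemate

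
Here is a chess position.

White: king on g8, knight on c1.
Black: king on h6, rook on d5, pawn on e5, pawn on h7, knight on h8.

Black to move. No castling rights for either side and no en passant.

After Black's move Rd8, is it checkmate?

yes

After Rd8: white king on g8; in check: yes, from the black rook on d8.
King squares — f7: attacked by Nh8; g7: attacked by Kh6; h7: attacked by Kh6; f8: attacked by Rd8; h8: attacked by Rd8.
White has no legal moves → checkmate.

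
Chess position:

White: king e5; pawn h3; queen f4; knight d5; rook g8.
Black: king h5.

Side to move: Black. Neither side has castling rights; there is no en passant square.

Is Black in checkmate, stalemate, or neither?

Black to move; black king on h5.
In check: no.
King squares — g4: attacked by Ph3; h4: attacked by Qf4; g5: attacked by Qf4; g6: attacked by Rg8; h6: attacked by Qf4.
Legal moves for Black: none.
Not in check and no legal moves → stalemate.

stalemate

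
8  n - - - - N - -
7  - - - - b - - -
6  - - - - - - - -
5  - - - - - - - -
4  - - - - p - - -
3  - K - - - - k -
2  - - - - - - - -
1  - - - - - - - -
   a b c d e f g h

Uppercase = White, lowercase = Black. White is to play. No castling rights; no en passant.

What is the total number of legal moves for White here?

White to move; king on b3.
In check: no.
Legal moves: Nh7, Nd7, Ng6, Ne6, Kc4, Ka4, Kc3, Kc2, Kb2, Ka2.
Count: 10.

10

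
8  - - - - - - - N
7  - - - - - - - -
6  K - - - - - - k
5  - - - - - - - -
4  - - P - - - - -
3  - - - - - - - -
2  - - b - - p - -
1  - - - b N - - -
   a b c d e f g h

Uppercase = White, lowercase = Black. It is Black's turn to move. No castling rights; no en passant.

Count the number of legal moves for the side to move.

Black to move; king on h6.
In check: no.
Legal moves: Kh7, Kg7, Kh5, Kg5, Bh7, Bg6, Bf5, Be4, Ba4, Bd3, Bb3, Bb1, Bh5, Bg4, Bf3, Be2, fxe1=Q, fxe1=R, fxe1=B, fxe1=N, f1=Q, f1=R, f1=B, f1=N.
Count: 24.

24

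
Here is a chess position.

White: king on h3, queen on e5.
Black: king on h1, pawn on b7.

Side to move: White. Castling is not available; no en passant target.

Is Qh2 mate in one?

After Qh2: black king on h1; in check: yes, from the white queen on h2.
King squares — g1: attacked by Qh2; g2: attacked by Qh2; h2: attacked by Kh3.
Black has no legal moves → checkmate.

yes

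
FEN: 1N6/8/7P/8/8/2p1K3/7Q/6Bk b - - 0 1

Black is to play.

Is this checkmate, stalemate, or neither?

Black to move; black king on h1.
In check: yes, from the white queen on h2.
King squares — g1: attacked by Qh2; g2: attacked by Qh2; h2: attacked by Bg1.
Legal moves for Black: none.
In check with no legal moves → checkmate.

checkmate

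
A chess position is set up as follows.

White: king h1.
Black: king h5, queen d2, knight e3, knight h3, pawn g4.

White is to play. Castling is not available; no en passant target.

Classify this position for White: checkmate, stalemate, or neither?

stalemate

White to move; white king on h1.
In check: no.
King squares — g1: attacked by Nh3; g2: attacked by Qd2; h2: attacked by Qd2.
Legal moves for White: none.
Not in check and no legal moves → stalemate.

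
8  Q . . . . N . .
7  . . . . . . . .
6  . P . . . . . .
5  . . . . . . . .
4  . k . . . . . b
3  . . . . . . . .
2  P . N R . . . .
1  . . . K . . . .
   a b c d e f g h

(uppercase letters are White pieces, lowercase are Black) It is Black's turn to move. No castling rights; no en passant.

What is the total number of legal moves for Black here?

4

Black to move; king on b4.
In check: yes, from the white knight on c2.
Legal moves: Kc5, Kb5, Kc4, Kc3.
Count: 4.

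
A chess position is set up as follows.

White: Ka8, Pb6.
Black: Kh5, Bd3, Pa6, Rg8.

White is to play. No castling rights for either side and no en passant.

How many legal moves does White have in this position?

White to move; king on a8.
In check: yes, from the black rook on g8.
Legal moves: Kb7, Ka7.
Count: 2.

2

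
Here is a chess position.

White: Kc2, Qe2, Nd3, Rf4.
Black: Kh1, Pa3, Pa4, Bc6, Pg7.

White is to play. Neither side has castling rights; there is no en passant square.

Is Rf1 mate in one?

After Rf1: black king on h1; in check: yes, from the white rook on f1.
King squares — g1: attacked by Rf1; g2: attacked by Qe2; h2: attacked by Qe2.
Black has no legal moves → checkmate.

yes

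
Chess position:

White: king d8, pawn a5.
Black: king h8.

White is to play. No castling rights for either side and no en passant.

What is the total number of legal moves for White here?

6

White to move; king on d8.
In check: no.
Legal moves: Ke8, Kc8, Ke7, Kd7, Kc7, a6.
Count: 6.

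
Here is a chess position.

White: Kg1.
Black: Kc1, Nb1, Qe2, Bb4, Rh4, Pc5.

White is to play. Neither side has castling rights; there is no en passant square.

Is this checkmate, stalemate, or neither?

stalemate

White to move; white king on g1.
In check: no.
King squares — f1: attacked by Qe2; h1: attacked by Rh4; f2: attacked by Qe2; g2: attacked by Qe2; h2: attacked by Qe2.
Legal moves for White: none.
Not in check and no legal moves → stalemate.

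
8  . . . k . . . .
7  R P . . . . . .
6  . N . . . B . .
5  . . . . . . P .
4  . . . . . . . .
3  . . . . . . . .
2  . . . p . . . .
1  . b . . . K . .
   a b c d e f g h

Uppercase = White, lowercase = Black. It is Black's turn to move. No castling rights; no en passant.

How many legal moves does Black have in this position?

2

Black to move; king on d8.
In check: yes, from the white bishop on f6.
Legal moves: Ke8, Kc7.
Count: 2.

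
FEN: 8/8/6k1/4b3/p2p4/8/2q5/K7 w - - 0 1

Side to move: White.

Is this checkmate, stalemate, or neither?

White to move; white king on a1.
In check: no.
King squares — b1: attacked by Qc2; a2: attacked by Qc2; b2: attacked by Qc2.
Legal moves for White: none.
Not in check and no legal moves → stalemate.

stalemate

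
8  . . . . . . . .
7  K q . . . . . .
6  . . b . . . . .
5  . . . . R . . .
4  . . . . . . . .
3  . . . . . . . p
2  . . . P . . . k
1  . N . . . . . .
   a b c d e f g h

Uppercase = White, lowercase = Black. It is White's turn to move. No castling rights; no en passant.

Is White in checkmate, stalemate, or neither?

checkmate

White to move; white king on a7.
In check: yes, from the black queen on b7.
King squares — a6: attacked by Qb7; b6: attacked by Qb7; b7: attacked by Bc6; a8: attacked by Qb7; b8: attacked by Qb7.
Legal moves for White: none.
In check with no legal moves → checkmate.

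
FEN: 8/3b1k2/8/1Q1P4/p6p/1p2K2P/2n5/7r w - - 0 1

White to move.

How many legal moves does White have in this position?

7

White to move; king on e3.
In check: yes, from the black knight on c2.
Legal moves: Kf4, Ke4, Kf3, Kd3, Kf2, Ke2, Kd2.
Count: 7.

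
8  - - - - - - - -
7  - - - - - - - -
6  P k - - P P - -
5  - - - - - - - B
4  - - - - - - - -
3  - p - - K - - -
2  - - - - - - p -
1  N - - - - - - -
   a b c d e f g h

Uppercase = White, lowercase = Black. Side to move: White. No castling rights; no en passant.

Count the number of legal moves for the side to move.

20

White to move; king on e3.
In check: no.
Legal moves: Be8, Bf7, Bg6, Bg4, Bf3, Be2, Bd1, Kf4, Ke4, Kd4, Kf3, Kd3, Kf2, Ke2, Kd2, Nxb3, Nc2, f7, e7, a7.
Count: 20.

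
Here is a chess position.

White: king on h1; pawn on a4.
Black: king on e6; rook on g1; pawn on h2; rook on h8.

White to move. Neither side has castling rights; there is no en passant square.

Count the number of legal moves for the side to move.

0

White to move; king on h1.
In check: yes, from the black rook on g1.
Legal moves: none.
Count: 0.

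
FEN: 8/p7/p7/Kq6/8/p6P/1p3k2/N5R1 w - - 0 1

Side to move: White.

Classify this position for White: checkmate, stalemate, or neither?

checkmate

White to move; white king on a5.
In check: yes, from the black queen on b5.
King squares — a4: attacked by Qb5; b4: attacked by Qb5; b5: attacked by Pa6; a6: attacked by Qb5; b6: attacked by Qb5.
Legal moves for White: none.
In check with no legal moves → checkmate.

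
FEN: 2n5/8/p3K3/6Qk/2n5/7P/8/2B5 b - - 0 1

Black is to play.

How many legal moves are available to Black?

0

Black to move; king on h5.
In check: yes, from the white queen on g5.
Legal moves: none.
Count: 0.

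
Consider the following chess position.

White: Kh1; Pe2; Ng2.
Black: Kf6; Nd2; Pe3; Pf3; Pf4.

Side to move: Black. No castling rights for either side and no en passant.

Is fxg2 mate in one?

After fxg2: white king on h1; in check: yes, from the black pawn on g2.
White has 3 legal replies: Kh2, Kxg2, Kg1.
In check but a legal move exists → not checkmate.

no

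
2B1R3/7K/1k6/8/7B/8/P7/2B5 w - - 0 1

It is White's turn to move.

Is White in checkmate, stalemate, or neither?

White to move; white king on h7.
In check: no.
Legal moves for White include: Rh8, Rg8, Rf8, Rd8, Re7, Re6+, Re5, Re4, Re3, Re2, Re1, Bd7, Bb7, Be6, Ba6, Bf5, Bg4, Bh3, ... (list truncated; more exist).
White has legal moves and is not in check → neither.

neither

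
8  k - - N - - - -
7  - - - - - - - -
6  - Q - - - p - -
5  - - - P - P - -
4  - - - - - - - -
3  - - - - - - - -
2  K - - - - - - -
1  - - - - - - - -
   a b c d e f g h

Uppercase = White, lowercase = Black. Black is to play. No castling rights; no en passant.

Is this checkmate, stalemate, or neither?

stalemate

Black to move; black king on a8.
In check: no.
King squares — a7: attacked by Qb6; b7: attacked by Qb6; b8: attacked by Qb6.
Legal moves for Black: none.
Not in check and no legal moves → stalemate.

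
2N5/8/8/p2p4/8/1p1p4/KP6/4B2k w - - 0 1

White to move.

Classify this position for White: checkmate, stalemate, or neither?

White to move; white king on a2.
In check: yes, from the black pawn on b3.
Legal moves for White: Kxb3, Ka3, Kb1, Ka1.
White is in check but has 4 legal moves → neither.

neither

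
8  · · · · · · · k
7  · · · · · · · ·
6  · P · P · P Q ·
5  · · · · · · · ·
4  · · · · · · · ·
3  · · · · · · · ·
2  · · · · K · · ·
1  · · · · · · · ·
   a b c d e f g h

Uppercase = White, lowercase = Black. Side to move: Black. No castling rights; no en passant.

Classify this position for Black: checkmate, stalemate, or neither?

Black to move; black king on h8.
In check: no.
King squares — g7: attacked by Pf6; h7: attacked by Qg6; g8: attacked by Qg6.
Legal moves for Black: none.
Not in check and no legal moves → stalemate.

stalemate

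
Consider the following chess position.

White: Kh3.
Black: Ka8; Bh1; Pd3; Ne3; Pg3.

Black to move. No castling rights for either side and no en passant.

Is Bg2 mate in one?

no

After Bg2: white king on h3; in check: yes, from the black bishop on g2.
White has 2 legal replies: Kh4, Kxg3.
In check but a legal move exists → not checkmate.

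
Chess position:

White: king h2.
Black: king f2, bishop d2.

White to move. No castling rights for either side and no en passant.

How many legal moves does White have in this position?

White to move; king on h2.
In check: no.
Legal moves: Kh3, Kh1.
Count: 2.

2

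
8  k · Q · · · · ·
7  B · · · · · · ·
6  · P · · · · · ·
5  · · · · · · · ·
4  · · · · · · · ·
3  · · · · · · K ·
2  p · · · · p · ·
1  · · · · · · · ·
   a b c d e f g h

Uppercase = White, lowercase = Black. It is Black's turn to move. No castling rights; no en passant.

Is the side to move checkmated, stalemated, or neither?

Black to move; black king on a8.
In check: yes, from the white queen on c8.
King squares — a7: attacked by Pb6; b7: attacked by Qc8; b8: attacked by Ba7.
Legal moves for Black: none.
In check with no legal moves → checkmate.

checkmate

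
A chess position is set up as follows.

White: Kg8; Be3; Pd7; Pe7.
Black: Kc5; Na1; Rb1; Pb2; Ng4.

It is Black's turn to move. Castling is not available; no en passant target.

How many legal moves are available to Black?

Black to move; king on c5.
In check: yes, from the white bishop on e3.
Legal moves: Kd6, Kc6, Kd5, Kb5, Kc4, Kb4, Nxe3.
Count: 7.

7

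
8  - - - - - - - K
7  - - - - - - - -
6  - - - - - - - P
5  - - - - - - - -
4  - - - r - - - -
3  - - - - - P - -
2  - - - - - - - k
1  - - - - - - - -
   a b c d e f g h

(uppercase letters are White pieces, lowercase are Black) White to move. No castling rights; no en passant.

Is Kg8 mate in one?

no

After Kg8: black king on h2; in check: no.
Black is not in check, so this cannot be checkmate.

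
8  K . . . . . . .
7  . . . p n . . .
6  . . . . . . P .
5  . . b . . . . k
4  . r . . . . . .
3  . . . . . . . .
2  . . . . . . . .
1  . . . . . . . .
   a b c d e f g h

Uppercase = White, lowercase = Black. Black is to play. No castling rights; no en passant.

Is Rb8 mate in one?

no

After Rb8: white king on a8; in check: yes, from the black rook on b8.
White has 1 legal reply: Kxb8.
In check but a legal move exists → not checkmate.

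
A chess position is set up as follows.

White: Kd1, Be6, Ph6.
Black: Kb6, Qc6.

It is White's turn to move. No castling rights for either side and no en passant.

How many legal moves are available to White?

White to move; king on d1.
In check: no.
Legal moves: Bg8, Bc8, Bf7, Bd7, Bf5, Bd5, Bg4, Bc4, Bh3, Bb3, Ba2, Ke2, Kd2, Ke1, h7.
Count: 15.

15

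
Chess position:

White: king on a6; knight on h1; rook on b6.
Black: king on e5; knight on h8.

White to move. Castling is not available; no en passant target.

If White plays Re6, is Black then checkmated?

no

After Re6: black king on e5; in check: yes, from the white rook on e6.
Black has 5 legal replies: Kxe6, Kf5, Kd5, Kf4, Kd4.
In check but a legal move exists → not checkmate.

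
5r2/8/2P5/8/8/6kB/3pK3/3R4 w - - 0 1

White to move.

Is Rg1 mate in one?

After Rg1: black king on g3; in check: yes, from the white rook on g1.
Black has 4 legal replies: Kh4, Kf4, Kxh3, Kh2.
In check but a legal move exists → not checkmate.

no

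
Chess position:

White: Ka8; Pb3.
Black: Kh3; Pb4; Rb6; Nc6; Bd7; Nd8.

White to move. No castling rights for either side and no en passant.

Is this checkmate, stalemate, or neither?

White to move; white king on a8.
In check: no.
King squares — a7: attacked by Nc6; b7: attacked by Rb6; b8: attacked by Rb6.
Legal moves for White: none.
Not in check and no legal moves → stalemate.

stalemate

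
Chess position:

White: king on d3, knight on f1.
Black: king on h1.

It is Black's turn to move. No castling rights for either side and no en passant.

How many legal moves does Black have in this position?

Black to move; king on h1.
In check: no.
Legal moves: Kg2, Kg1.
Count: 2.

2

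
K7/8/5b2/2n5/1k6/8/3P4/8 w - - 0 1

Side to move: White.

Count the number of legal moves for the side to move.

White to move; king on a8.
In check: no.
Legal moves: Kb8, Ka7, d3, d4.
Count: 4.

4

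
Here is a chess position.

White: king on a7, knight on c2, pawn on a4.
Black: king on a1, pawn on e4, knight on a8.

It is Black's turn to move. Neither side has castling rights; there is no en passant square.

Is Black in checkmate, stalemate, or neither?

neither

Black to move; black king on a1.
In check: yes, from the white knight on c2.
King squares — b1: available; a2: available; b2: available.
Legal moves for Black: Kb2, Ka2, Kb1.
Black is in check but has 3 legal moves → neither.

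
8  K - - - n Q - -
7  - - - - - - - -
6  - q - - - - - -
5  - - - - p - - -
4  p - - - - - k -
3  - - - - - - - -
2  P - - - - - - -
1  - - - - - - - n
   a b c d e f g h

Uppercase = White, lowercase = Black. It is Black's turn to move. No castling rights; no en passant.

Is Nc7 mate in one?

After Nc7: white king on a8; in check: yes, from the black knight on c7.
King squares — a7: attacked by Qb6; b7: attacked by Qb6; b8: attacked by Qb6.
White has no legal moves → checkmate.

yes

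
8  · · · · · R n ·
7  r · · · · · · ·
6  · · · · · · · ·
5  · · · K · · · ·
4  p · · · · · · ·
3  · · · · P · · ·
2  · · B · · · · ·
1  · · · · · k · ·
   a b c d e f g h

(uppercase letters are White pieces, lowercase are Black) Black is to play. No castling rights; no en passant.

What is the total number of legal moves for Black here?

Black to move; king on f1.
In check: yes, from the white rook on f8.
Legal moves: Kg2, Ke2, Kg1, Ke1, Nf6+, Rf7.
Count: 6.

6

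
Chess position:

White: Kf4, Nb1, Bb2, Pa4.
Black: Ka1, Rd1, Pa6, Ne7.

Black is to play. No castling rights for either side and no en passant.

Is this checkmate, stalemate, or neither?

neither

Black to move; black king on a1.
In check: yes, from the white bishop on b2.
Legal moves for Black: Kxb2, Ka2, Kxb1.
Black is in check but has 3 legal moves → neither.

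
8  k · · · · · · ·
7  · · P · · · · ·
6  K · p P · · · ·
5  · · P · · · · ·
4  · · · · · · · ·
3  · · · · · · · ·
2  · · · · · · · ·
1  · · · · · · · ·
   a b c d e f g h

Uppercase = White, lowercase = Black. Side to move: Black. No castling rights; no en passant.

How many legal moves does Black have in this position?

0

Black to move; king on a8.
In check: no.
Legal moves: none.
Count: 0.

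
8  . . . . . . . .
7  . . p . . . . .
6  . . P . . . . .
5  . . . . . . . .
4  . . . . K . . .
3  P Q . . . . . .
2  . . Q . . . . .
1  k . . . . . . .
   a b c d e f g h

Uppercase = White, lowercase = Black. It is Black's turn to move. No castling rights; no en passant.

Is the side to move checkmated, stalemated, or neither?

Black to move; black king on a1.
In check: no.
King squares — b1: attacked by Qc2; a2: attacked by Qc2; b2: attacked by Qc2.
Legal moves for Black: none.
Not in check and no legal moves → stalemate.

stalemate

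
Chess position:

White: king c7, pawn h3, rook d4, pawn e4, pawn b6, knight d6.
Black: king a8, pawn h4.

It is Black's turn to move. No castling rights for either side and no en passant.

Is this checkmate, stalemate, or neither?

Black to move; black king on a8.
In check: no.
King squares — a7: attacked by Pb6; b7: attacked by Nd6; b8: attacked by Kc7.
Legal moves for Black: none.
Not in check and no legal moves → stalemate.

stalemate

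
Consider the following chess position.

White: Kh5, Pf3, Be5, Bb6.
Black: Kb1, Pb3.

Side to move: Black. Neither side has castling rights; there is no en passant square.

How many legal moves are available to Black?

Black to move; king on b1.
In check: no.
Legal moves: Kc2, Ka2, Kc1, b2.
Count: 4.

4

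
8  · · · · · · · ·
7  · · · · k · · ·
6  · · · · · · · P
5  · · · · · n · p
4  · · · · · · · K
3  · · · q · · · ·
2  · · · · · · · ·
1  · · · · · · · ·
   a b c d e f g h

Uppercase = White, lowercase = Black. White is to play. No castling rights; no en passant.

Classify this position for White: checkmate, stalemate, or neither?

neither

White to move; white king on h4.
In check: yes, from the black knight on f5.
Legal moves for White: Kxh5, Kg5.
White is in check but has 2 legal moves → neither.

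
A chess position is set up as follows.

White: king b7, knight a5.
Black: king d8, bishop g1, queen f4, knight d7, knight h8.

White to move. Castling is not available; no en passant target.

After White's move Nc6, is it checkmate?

no

After Nc6: black king on d8; in check: yes, from the white knight on c6.
Black has 1 legal reply: Ke8.
In check but a legal move exists → not checkmate.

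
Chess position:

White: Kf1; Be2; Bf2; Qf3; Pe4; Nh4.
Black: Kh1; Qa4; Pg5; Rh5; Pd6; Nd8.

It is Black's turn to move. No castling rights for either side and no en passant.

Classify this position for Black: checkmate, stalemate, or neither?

neither

Black to move; black king on h1.
In check: yes, from the white queen on f3.
King squares — g1: attacked by Kf1; g2: attacked by Kf1; h2: available.
Legal moves for Black: Kh2.
Black is in check but has 1 legal move → neither.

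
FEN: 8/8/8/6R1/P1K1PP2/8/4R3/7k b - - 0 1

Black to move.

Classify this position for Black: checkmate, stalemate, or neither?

Black to move; black king on h1.
In check: no.
King squares — g1: attacked by Rg5; g2: attacked by Re2; h2: attacked by Re2.
Legal moves for Black: none.
Not in check and no legal moves → stalemate.

stalemate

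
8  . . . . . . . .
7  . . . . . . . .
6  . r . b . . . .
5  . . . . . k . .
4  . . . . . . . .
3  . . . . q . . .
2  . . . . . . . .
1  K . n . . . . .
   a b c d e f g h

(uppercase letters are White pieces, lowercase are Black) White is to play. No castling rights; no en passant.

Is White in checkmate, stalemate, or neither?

stalemate

White to move; white king on a1.
In check: no.
King squares — b1: attacked by Rb6; a2: attacked by Nc1; b2: attacked by Rb6.
Legal moves for White: none.
Not in check and no legal moves → stalemate.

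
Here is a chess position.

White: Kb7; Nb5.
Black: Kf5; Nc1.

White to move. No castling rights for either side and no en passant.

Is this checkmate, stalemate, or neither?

White to move; white king on b7.
In check: no.
Legal moves for White: Kc8, Kb8, Ka8, Kc7, Ka7, Kc6, Kb6, Ka6, Nc7, Na7, Nd6+, Nd4+, Nc3, Na3.
White has 14 legal moves and is not in check → neither.

neither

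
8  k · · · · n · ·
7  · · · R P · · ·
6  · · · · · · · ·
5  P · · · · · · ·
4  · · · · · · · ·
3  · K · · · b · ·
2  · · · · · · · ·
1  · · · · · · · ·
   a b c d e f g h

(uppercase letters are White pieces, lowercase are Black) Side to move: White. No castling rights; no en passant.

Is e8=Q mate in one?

After e8=Q: black king on a8; in check: yes, from the white queen on e8.
King squares — a7: attacked by Rd7; b7: attacked by Rd7; b8: attacked by Qe8.
Black has no legal moves → checkmate.

yes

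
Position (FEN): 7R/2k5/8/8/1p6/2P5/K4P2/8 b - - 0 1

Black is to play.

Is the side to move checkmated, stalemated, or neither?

Black to move; black king on c7.
In check: no.
Legal moves for Black: Kd7, Kb7, Kd6, Kc6, Kb6, bxc3, b3+.
Black has 7 legal moves and is not in check → neither.

neither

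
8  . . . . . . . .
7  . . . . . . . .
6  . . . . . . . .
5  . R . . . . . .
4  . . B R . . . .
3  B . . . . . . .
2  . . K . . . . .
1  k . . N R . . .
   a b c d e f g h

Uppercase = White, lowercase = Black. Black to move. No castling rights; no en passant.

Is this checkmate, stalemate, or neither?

stalemate

Black to move; black king on a1.
In check: no.
King squares — b1: attacked by Kc2; a2: attacked by Bc4; b2: attacked by Nd1.
Legal moves for Black: none.
Not in check and no legal moves → stalemate.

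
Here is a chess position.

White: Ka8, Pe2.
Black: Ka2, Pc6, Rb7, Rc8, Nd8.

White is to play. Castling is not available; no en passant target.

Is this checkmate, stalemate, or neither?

White to move; white king on a8.
In check: yes, from the black rook on c8.
King squares — a7: attacked by Rb7; b7: attacked by Nd8; b8: attacked by Rb7.
Legal moves for White: none.
In check with no legal moves → checkmate.

checkmate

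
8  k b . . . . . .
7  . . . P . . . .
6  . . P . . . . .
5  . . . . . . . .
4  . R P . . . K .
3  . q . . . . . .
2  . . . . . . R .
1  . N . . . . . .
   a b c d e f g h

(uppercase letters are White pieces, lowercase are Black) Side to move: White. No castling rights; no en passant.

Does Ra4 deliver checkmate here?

After Ra4: black king on a8; in check: yes, from the white rook on a4.
Black has 2 legal replies: Ba7, Qxa4.
In check but a legal move exists → not checkmate.

no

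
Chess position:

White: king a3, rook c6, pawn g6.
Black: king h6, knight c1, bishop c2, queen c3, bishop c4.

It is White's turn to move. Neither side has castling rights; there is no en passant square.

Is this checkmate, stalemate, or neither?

checkmate

White to move; white king on a3.
In check: yes, from the black queen on c3.
King squares — a2: attacked by Nc1; b2: attacked by Qc3; b3: attacked by Nc1; a4: attacked by Bc2; b4: attacked by Qc3.
Legal moves for White: none.
In check with no legal moves → checkmate.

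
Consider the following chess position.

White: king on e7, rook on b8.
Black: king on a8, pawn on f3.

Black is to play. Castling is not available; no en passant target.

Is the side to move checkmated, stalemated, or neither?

neither

Black to move; black king on a8.
In check: yes, from the white rook on b8.
Legal moves for Black: Kxb8, Ka7.
Black is in check but has 2 legal moves → neither.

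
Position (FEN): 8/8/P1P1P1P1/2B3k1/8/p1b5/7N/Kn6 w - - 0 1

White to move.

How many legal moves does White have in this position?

White to move; king on a1.
In check: yes, from the black bishop on c3.
Legal moves: Ka2, Kxb1.
Count: 2.

2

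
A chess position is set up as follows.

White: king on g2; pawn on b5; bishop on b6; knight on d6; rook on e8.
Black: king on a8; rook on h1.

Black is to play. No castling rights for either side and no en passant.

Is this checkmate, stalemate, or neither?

checkmate

Black to move; black king on a8.
In check: yes, from the white rook on e8.
King squares — a7: attacked by Bb6; b7: attacked by Nd6; b8: attacked by Re8.
Legal moves for Black: none.
In check with no legal moves → checkmate.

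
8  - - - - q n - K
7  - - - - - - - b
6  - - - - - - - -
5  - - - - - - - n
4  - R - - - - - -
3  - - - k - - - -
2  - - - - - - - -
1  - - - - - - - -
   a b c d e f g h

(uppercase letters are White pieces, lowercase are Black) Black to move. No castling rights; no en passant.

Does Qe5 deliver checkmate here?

After Qe5: white king on h8; in check: yes, from the black queen on e5.
King squares — g7: attacked by Qe5; h7: attacked by Nf8; g8: attacked by Bh7.
White has no legal moves → checkmate.

yes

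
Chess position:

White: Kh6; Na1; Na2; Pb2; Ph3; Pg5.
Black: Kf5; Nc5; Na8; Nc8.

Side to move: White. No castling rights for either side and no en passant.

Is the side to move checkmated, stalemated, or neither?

White to move; white king on h6.
In check: no.
Legal moves for White: Kh7, Kg7, Kh5, Nb4, Nc3, Nc1, Nb3, Nc2, g6, h4, b3, b4.
White has 12 legal moves and is not in check → neither.

neither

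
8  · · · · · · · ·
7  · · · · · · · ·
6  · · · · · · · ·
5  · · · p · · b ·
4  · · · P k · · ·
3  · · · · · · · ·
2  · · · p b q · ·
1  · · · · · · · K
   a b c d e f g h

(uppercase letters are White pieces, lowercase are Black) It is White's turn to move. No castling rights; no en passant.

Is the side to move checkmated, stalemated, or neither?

White to move; white king on h1.
In check: no.
King squares — g1: attacked by Qf2; g2: attacked by Qf2; h2: attacked by Qf2.
Legal moves for White: none.
Not in check and no legal moves → stalemate.

stalemate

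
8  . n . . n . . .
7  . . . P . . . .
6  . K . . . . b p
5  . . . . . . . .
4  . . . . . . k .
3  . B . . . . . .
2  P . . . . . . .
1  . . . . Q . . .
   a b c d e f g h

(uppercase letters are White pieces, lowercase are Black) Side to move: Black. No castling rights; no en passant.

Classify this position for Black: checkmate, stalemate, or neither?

neither

Black to move; black king on g4.
In check: no.
Legal moves for Black include: Ng7, Nc7, Nf6, Nd6, Nxd7+, Nc6, Na6, Bh7, Bf7, Bh5, Bf5, Be4, Bd3, Bc2, Bb1, Kh5, Kg5, Kf5, ... (list truncated; more exist).
Black has legal moves and is not in check → neither.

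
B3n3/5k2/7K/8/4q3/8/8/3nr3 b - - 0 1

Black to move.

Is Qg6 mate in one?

yes

After Qg6: white king on h6; in check: yes, from the black queen on g6.
King squares — g5: attacked by Qg6; h5: attacked by Qg6; g6: attacked by Kf7; g7: attacked by Qg6; h7: attacked by Qg6.
White has no legal moves → checkmate.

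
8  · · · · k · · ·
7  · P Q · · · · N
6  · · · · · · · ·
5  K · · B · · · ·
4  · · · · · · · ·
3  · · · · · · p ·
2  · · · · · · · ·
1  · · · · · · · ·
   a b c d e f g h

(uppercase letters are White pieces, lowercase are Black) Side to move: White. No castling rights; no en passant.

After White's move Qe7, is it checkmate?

After Qe7: black king on e8; in check: yes, from the white queen on e7.
Black has 1 legal reply: Kxe7.
In check but a legal move exists → not checkmate.

no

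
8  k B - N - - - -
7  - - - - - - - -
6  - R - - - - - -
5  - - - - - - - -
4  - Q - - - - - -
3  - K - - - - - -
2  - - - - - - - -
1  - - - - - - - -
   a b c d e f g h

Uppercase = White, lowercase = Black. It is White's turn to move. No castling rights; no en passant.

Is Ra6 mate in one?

After Ra6: black king on a8; in check: yes, from the white rook on a6.
King squares — a7: attacked by Ra6; b7: attacked by Qb4; b8: attacked by Qb4.
Black has no legal moves → checkmate.

yes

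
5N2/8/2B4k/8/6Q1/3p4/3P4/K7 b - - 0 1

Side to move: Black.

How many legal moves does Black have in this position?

Black to move; king on h6.
In check: no.
Legal moves: none.
Count: 0.

0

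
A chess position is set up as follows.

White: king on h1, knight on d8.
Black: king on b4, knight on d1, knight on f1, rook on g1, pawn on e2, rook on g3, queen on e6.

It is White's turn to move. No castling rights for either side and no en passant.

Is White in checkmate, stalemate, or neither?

checkmate

White to move; white king on h1.
In check: yes, from the black rook on g1.
King squares — g1: attacked by Rg3; g2: attacked by Rg1; h2: attacked by Nf1.
Legal moves for White: none.
In check with no legal moves → checkmate.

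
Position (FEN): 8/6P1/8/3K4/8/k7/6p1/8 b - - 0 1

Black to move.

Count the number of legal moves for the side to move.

9

Black to move; king on a3.
In check: no.
Legal moves: Kb4, Ka4, Kb3, Kb2, Ka2, g1=Q, g1=R, g1=B, g1=N.
Count: 9.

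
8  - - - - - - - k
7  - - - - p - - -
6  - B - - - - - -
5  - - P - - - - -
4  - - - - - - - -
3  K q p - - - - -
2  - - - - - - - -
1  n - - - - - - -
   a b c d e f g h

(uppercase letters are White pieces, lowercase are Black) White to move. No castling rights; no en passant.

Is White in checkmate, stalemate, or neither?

White to move; white king on a3.
In check: yes, from the black queen on b3.
King squares — a2: attacked by Qb3; b2: attacked by Qb3; b3: attacked by Na1; a4: attacked by Qb3; b4: attacked by Qb3.
Legal moves for White: none.
In check with no legal moves → checkmate.

checkmate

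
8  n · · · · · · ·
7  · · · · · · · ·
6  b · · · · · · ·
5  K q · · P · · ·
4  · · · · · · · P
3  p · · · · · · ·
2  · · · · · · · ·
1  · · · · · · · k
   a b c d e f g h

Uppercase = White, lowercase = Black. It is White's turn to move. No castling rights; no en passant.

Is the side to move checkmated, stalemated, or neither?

White to move; white king on a5.
In check: yes, from the black queen on b5.
King squares — a4: attacked by Qb5; b4: attacked by Qb5; b5: attacked by Ba6; a6: attacked by Qb5; b6: attacked by Qb5.
Legal moves for White: none.
In check with no legal moves → checkmate.

checkmate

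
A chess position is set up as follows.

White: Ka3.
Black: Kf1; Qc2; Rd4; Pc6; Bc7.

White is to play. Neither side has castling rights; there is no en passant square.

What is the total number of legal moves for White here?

White to move; king on a3.
In check: no.
Legal moves: none.
Count: 0.

0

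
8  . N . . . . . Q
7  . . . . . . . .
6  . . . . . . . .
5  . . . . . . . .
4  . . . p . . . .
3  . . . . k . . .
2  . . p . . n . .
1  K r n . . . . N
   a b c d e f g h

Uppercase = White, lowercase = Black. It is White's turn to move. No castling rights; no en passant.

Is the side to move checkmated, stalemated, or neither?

checkmate

White to move; white king on a1.
In check: yes, from the black rook on b1.
King squares — b1: attacked by Pc2; a2: attacked by Nc1; b2: attacked by Rb1.
Legal moves for White: none.
In check with no legal moves → checkmate.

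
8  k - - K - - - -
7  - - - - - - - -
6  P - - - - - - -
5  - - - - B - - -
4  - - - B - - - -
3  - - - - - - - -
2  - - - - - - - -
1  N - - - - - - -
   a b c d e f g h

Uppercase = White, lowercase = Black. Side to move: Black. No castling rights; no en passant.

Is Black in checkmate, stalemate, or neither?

Black to move; black king on a8.
In check: no.
King squares — a7: attacked by Bd4; b7: attacked by Pa6; b8: attacked by Be5.
Legal moves for Black: none.
Not in check and no legal moves → stalemate.

stalemate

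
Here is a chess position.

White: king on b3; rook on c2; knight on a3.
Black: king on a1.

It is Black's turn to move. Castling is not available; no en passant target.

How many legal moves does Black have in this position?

Black to move; king on a1.
In check: no.
Legal moves: none.
Count: 0.

0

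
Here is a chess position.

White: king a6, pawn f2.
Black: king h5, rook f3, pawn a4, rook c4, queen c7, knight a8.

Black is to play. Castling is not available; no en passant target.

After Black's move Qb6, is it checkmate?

yes

After Qb6: white king on a6; in check: yes, from the black queen on b6.
King squares — a5: attacked by Qb6; b5: attacked by Qb6; b6: attacked by Na8; a7: attacked by Qb6; b7: attacked by Qb6.
White has no legal moves → checkmate.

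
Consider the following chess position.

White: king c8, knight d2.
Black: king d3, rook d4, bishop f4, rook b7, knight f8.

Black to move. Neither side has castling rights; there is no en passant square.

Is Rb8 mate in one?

After Rb8: white king on c8; in check: yes, from the black rook on b8.
King squares — b7: attacked by Rb8; c7: attacked by Bf4; d7: attacked by Rd4; b8: attacked by Bf4; d8: attacked by Rd4.
White has no legal moves → checkmate.

yes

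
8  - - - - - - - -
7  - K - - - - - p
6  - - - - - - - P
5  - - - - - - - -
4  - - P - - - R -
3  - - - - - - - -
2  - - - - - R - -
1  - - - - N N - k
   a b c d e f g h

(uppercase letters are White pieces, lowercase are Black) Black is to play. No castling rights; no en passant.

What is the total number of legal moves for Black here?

Black to move; king on h1.
In check: no.
Legal moves: none.
Count: 0.

0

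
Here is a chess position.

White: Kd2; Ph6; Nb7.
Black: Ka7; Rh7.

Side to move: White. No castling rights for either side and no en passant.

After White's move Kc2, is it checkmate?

After Kc2: black king on a7; in check: no.
Black is not in check, so this cannot be checkmate.

no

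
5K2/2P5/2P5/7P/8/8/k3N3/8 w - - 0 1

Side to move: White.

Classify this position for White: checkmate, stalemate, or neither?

White to move; white king on f8.
In check: no.
Legal moves for White: Kg8, Ke8, Kg7, Kf7, Ke7, Nf4, Nd4, Ng3, Nc3+, Ng1, Nc1+, c8=Q, c8=R, c8=B, c8=N, h6.
White has 16 legal moves and is not in check → neither.

neither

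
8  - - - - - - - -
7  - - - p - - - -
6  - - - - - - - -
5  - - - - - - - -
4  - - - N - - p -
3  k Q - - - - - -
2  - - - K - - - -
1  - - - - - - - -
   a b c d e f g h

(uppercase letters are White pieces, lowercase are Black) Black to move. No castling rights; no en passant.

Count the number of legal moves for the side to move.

0

Black to move; king on a3.
In check: yes, from the white queen on b3.
Legal moves: none.
Count: 0.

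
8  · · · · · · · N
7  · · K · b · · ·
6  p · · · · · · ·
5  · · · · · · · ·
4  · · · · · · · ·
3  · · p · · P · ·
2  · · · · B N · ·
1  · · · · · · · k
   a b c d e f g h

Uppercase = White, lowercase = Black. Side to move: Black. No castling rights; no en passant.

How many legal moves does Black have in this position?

Black to move; king on h1.
In check: yes, from the white knight on f2.
Legal moves: Kh2, Kg2, Kg1.
Count: 3.

3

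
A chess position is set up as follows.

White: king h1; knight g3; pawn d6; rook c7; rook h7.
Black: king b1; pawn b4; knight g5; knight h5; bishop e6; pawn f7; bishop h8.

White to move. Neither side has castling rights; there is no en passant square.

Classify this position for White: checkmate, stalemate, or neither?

neither

White to move; white king on h1.
In check: no.
Legal moves for White include: Rxh8, Rg7, Rhxf7, Rh6, Rxh5, Rc8, Rcxf7, Re7, Rd7, Rb7, Ra7, Rc6, Rc5, Rc4, Rc3, Rc2, Rc1+, Nxh5, ... (list truncated; more exist).
White has legal moves and is not in check → neither.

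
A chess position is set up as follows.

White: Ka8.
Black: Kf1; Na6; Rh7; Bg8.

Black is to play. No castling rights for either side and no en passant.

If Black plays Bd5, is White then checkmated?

yes

After Bd5: white king on a8; in check: yes, from the black bishop on d5.
King squares — a7: attacked by Rh7; b7: attacked by Bd5; b8: attacked by Na6.
White has no legal moves → checkmate.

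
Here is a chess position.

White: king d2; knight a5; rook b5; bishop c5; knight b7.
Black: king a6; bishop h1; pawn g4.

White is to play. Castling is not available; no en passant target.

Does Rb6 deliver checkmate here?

After Rb6: black king on a6; in check: yes, from the white rook on b6.
Black has 1 legal reply: Ka7.
In check but a legal move exists → not checkmate.

no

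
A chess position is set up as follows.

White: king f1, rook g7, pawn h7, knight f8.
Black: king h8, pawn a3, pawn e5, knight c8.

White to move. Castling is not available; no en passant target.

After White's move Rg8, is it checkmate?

After Rg8: black king on h8; in check: yes, from the white rook on g8.
King squares — g7: attacked by Rg8; h7: attacked by Nf8; g8: attacked by Ph7.
Black has no legal moves → checkmate.

yes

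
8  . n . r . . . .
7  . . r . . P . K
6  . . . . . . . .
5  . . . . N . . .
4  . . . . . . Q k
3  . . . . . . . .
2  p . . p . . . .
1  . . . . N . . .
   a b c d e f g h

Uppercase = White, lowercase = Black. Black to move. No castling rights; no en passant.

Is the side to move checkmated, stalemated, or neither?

checkmate

Black to move; black king on h4.
In check: yes, from the white queen on g4.
King squares — g3: attacked by Qg4; h3: attacked by Qg4; g4: attacked by Ne5; g5: attacked by Qg4; h5: attacked by Qg4.
Legal moves for Black: none.
In check with no legal moves → checkmate.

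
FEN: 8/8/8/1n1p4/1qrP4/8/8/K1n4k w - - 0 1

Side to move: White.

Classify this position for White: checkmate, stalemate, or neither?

White to move; white king on a1.
In check: no.
King squares — b1: attacked by Qb4; a2: attacked by Nc1; b2: attacked by Qb4.
Legal moves for White: none.
Not in check and no legal moves → stalemate.

stalemate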